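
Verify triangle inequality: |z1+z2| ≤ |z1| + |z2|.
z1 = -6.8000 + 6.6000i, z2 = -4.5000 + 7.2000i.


|z1| = sqrt((-6.8)^2 + 6.6^2) = sqrt(89.8) = 9.4763
|z2| = sqrt((-4.5)^2 + 7.2^2) = sqrt(72.09) = 8.4906
z1+z2 = -11.3000 + 13.8000i
|z1+z2| = sqrt(318.13) = 17.8362
|z1|+|z2| = 9.4763 + 8.4906 = 17.9669

|z1+z2| = 17.8362 ≤ |z1|+|z2| = 17.9669 (verified)


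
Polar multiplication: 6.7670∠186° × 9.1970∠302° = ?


r = 6.7670 * 9.1970 = 62.2361
theta = 186° + 302° = 488° = 128° (mod 360)

62.2361 cis(128°)


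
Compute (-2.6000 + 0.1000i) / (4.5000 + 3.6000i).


Conjugate of z2 = 4.5000 - 3.6000i
Numerator: (-2.6000 + 0.1000i)(4.5000 - 3.6000i) = -11.3400 + 9.8100i
Denominator: 4.5^2 + 3.6^2 = 33.21
Result = (-11.3400 + 9.8100i)/33.21

-0.3415 + 0.2954i


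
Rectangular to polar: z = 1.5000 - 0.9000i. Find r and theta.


r = sqrt(2.25+0.81) = sqrt(3.06) = 1.7493
theta = atan2(-0.9, 1.5) = -30.9638 degrees

r = 1.7493, theta = -30.9638 degrees


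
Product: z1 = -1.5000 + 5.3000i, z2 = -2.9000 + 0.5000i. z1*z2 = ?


Real = -1.5*(-2.9) - 5.3*0.5 = 4.35 - 2.65 = 1.7
Imag = -1.5*0.5 - (2.9)*5.3 = -0.75 - (15.37) = -16.12

1.7000 - 16.1200i


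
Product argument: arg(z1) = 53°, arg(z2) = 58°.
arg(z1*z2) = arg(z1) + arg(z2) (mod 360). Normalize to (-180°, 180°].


arg(z1*z2) = 53° + 58° = 111°
Normalized to (-180°, 180°]: 111°

111°


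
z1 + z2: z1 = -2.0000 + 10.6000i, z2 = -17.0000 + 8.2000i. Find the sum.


Real: -2 - 17 = -19
Imag: 10.6 + 8.2 = 18.8

-19.0000 + 18.8000i


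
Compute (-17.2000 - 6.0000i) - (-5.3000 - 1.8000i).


Real: -17.2 + 5.3 = -11.9
Imag: -6 + 1.8 = -4.2

-11.9000 - 4.2000i


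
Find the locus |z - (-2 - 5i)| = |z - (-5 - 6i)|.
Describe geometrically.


Equal distances means the locus is the perpendicular bisector of z1 and z2.
Midpoint = ((-2+(-5))/2, (-5+(-6))/2) = (-3.5000, -5.5000)

Perpendicular bisector through (-3.5000, -5.5000)


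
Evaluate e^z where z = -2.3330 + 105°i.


e^-2.3330 = 0.0970
cos(105°) = -0.2588
sin(105°) = 0.9659
Real = 0.0970*(-0.2588) = -0.0251
Imag = 0.0970*0.9659 = 0.0937

-0.0251 + 0.0937i


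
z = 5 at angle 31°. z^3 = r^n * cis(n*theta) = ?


r^3 = 5^3 = 125
n*theta = 3*31° = 93° = 93° (mod 360)
a = 125*cos(93°) = -6.5420
b = 125*sin(93°) = 124.8287

125 cis(93°) = -6.5420 + 124.8287i


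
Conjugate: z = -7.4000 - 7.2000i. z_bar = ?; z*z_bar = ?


z_bar = -7.4000 + 7.2000i
z*z_bar = (-7.4)^2 + (-7.2)^2 = 54.76 + 51.84 = 106.6

z_bar = -7.4000 + 7.2000i, z*z_bar = 106.6


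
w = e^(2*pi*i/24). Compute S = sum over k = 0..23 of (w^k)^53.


The roots are w_k = w^k with w = e^(2*pi*i/24), and (w^k)^53 = (w^53)^k.
So S = 1 + u + u^2 + ... + u^(23) with u = w^53.
53 = 2*24 + 5, so 53 is not a multiple of 24: u = (w^24)^2 * w^5 = w^5 ≠ 1 (w is a primitive 24th root), while u^24 = (w^24)^53 = 1.
Geometric series: S = (1 - u^24)/(1 - u) = (1 - 1)/(1 - u) = 0

S = 0


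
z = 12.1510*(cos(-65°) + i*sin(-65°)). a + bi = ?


a = 12.1510*cos(-65°) = 12.1510*0.422618 = 5.1352
b = 12.1510*sin(-65°) = 12.1510*(-0.9063) = -11.0125

5.1352 - 11.0125i


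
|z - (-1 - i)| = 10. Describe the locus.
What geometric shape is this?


|z - z0| = r is a circle with center z0 and radius r.
Center = (-1, -1), radius = 10

Circle with center (-1, -1) and radius 10


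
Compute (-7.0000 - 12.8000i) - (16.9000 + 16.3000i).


Real: -7 - 16.9 = -23.9
Imag: -12.8 - 16.3 = -29.1

-23.9000 - 29.1000i


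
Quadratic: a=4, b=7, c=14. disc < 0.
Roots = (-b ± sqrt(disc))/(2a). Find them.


disc = 7^2 - 4*4*14 = 49 - 224 = -175
sqrt(|disc|) = sqrt(175) = 13.2288
Real part = -7/(2*4) = -0.8750
Imag part = 13.2288/(2*4) = 1.6536

-0.8750 ± 1.6536i


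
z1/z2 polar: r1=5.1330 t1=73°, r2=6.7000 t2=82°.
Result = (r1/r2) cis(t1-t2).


r = 5.1330 / 6.7000 = 0.7661
theta = 73° - 82° = -9° = 351° (mod 360)

0.7661 cis(351°)


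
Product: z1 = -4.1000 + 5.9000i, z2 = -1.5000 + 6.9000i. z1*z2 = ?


Real = -4.1*(-1.5) - 5.9*6.9 = 6.15 - 40.71 = -34.56
Imag = -4.1*6.9 - (1.5)*5.9 = -28.29 - (8.85) = -37.14

-34.5600 - 37.1400i


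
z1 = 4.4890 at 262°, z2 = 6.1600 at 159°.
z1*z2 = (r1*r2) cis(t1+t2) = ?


r = 4.4890 * 6.1600 = 27.6522
theta = 262° + 159° = 421° = 61° (mod 360)

27.6522 cis(61°)


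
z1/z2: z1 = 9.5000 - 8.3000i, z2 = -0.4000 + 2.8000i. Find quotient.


Conjugate of z2 = -0.4000 - 2.8000i
Numerator: (9.5000 - 8.3000i)(-0.4000 - 2.8000i) = -27.0400 - 23.2800i
Denominator: (-0.4)^2 + 2.8^2 = 8
Result = (-27.0400 - 23.2800i)/8

-3.3800 - 2.9100i


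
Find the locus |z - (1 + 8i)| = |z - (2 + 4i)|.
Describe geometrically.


Equal distances means the locus is the perpendicular bisector of z1 and z2.
Midpoint = ((1+2)/2, (8+4)/2) = (1.5000, 6.0000)

Perpendicular bisector through (1.5000, 6.0000)


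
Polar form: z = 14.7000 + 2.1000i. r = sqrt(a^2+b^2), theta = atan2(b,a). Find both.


r = sqrt(216.09+4.41) = sqrt(220.5) = 14.8492
theta = atan2(2.1, 14.7) = 8.1301 degrees

r = 14.8492, theta = 8.1301 degrees


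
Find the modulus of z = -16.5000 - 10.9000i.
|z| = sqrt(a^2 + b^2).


|z| = sqrt((-16.5)^2 + (-10.9)^2) = sqrt(272.25 + 118.81) = sqrt(391.06) = 19.7752

|z| = 19.7752


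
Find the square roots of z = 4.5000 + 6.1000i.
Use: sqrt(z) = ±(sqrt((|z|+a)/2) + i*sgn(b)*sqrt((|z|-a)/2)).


|z| = sqrt(20.25+37.21) = 7.5802
sqrt((|z|+a)/2) = sqrt((7.5802+4.5)/2) = sqrt(6.0401) = 2.4577
sqrt((|z|-a)/2) = sqrt((7.5802-4.5)/2) = sqrt(1.5401) = 1.2410

±(2.4577 + 1.2410i) i.e. 2.4577 + 1.2410i and -2.4577 - 1.2410i


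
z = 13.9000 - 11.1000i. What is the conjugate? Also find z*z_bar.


z_bar = 13.9000 + 11.1000i
z*z_bar = 13.9^2 + (-11.1)^2 = 193.21 + 123.21 = 316.42

z_bar = 13.9000 + 11.1000i, z*z_bar = 316.42


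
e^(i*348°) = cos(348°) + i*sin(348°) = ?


cos(348°) = 0.9781
sin(348°) = -0.2079

e^(i*348°) = 0.9781 - 0.2079i


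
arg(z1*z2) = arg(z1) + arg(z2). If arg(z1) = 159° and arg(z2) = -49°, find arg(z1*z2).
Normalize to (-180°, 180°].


arg(z1*z2) = 159° - 49° = 110°
Normalized to (-180°, 180°]: 110°

110°


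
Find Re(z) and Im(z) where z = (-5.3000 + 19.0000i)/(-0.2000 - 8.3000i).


Multiply by conjugate: (-5.3000 + 19.0000i)(-0.2000 + 8.3000i) / ((-0.2)^2 + (-8.3)^2)
Numerator real = -5.3*(-0.2) + 19*(-8.3) = -156.64
Numerator imag = 19*(-0.2) - (-5.3)*(-8.3) = -47.79
Denominator = 68.93
Re(z) = -156.64/68.93 = -2.2725
Im(z) = -47.79/68.93 = -0.6933

Re(z) = -2.2725, Im(z) = -0.6933


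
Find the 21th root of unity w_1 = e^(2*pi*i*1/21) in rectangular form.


Angle = 360*1/21 = 17.1429°
a = cos(17.1429°) = 0.9556
b = sin(17.1429°) = 0.2948

0.9556 + 0.2948i


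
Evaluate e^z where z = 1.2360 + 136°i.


e^1.2360 = 3.4418
cos(136°) = -0.71934
sin(136°) = 0.69466
Real = 3.4418*(-0.71934) = -2.4758
Imag = 3.4418*0.69466 = 2.3909

-2.4758 + 2.3909i


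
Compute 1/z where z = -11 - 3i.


|z|^2 = 121+9 = 130
1/z = (-11 + 3i)/130

1/z = -0.0846 + 0.0231i


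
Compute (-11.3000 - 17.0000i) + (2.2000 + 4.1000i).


Real: -11.3 + 2.2 = -9.1
Imag: -17 + 4.1 = -12.9

-9.1000 - 12.9000i


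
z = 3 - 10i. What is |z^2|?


|z| = sqrt(9+100) = sqrt(109) = 10.4403
|z^2| = |z|^2 = (sqrt(109))^2 = 109

|z^2| = 109


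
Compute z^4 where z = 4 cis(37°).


r^4 = 4^4 = 256
n*theta = 4*37° = 148° = 148° (mod 360)
a = 256*cos(148°) = -217.1003
b = 256*sin(148°) = 135.6593

256 cis(148°) = -217.1003 + 135.6593i


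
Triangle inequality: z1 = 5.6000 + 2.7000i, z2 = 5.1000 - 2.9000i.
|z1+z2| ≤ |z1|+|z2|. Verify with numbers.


|z1| = sqrt(5.6^2 + 2.7^2) = sqrt(38.65) = 6.2169
|z2| = sqrt(5.1^2 + (-2.9)^2) = sqrt(34.42) = 5.8669
z1+z2 = 10.7000 - 0.2000i
|z1+z2| = sqrt(114.53) = 10.7019
|z1|+|z2| = 6.2169 + 5.8669 = 12.0838

|z1+z2| = 10.7019 ≤ |z1|+|z2| = 12.0838 (verified)


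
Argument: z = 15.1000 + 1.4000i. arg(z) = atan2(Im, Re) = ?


Re = 15.1, Im = 1.4
arg = atan2(1.4, 15.1) = 5.2970 degrees

arg(z) = 5.2970 degrees


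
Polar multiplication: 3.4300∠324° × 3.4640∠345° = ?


r = 3.4300 * 3.4640 = 11.8815
theta = 324° + 345° = 669° = 309° (mod 360)

11.8815 cis(309°)


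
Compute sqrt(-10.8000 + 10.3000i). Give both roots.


|z| = sqrt(116.64+106.09) = 14.9241
sqrt((|z|+a)/2) = sqrt((14.9241+(-10.8))/2) = sqrt(2.0621) = 1.4360
sqrt((|z|-a)/2) = sqrt((14.9241-(-10.8))/2) = sqrt(12.8621) = 3.5864

±(1.4360 + 3.5864i) i.e. 1.4360 + 3.5864i and -1.4360 - 3.5864i


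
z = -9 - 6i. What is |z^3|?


|z| = sqrt(81+36) = sqrt(117) = 10.8167
|z^3| = |z|^3 = (sqrt(117))^3 = 117*sqrt(117)

|z^3| = 117*sqrt(117) ≈ 1265.5485


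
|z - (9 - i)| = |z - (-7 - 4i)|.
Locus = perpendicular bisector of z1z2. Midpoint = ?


Equal distances means the locus is the perpendicular bisector of z1 and z2.
Midpoint = ((9+(-7))/2, (-1+(-4))/2) = (1.0000, -2.5000)

Perpendicular bisector through (1.0000, -2.5000)


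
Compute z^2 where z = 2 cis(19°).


r^2 = 2^2 = 4
n*theta = 2*19° = 38° = 38° (mod 360)
a = 4*cos(38°) = 3.1520
b = 4*sin(38°) = 2.4626

4 cis(38°) = 3.1520 + 2.4626i


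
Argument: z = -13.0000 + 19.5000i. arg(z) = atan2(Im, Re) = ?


Re = -13, Im = 19.5
arg = atan2(19.5, -13) = 123.6901 degrees

arg(z) = 123.6901 degrees


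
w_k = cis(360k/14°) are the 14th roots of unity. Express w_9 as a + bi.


Angle = 360*9/14 = 231.4286°
a = cos(231.4286°) = -0.6235
b = sin(231.4286°) = -0.7818

-0.6235 - 0.7818i


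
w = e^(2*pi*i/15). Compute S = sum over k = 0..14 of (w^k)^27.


The roots are w_k = w^k with w = e^(2*pi*i/15), and (w^k)^27 = (w^27)^k.
So S = 1 + u + u^2 + ... + u^(14) with u = w^27.
27 = 1*15 + 12, so 27 is not a multiple of 15: u = (w^15)^1 * w^12 = w^12 ≠ 1 (w is a primitive 15th root), while u^15 = (w^15)^27 = 1.
Geometric series: S = (1 - u^15)/(1 - u) = (1 - 1)/(1 - u) = 0

S = 0


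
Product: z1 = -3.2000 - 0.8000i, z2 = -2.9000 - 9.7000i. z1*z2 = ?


Real = -3.2*(-2.9) - (-0.8)*(-9.7) = 9.28 - 7.76 = 1.52
Imag = -3.2*(-9.7) - (2.9)*(-0.8) = 31.04 + 2.32 = 33.36

1.5200 + 33.3600i


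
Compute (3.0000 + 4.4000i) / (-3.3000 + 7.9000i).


Conjugate of z2 = -3.3000 - 7.9000i
Numerator: (3.0000 + 4.4000i)(-3.3000 - 7.9000i) = 24.8600 - 38.2200i
Denominator: (-3.3)^2 + 7.9^2 = 73.3
Result = (24.8600 - 38.2200i)/73.3

0.3392 - 0.5214i


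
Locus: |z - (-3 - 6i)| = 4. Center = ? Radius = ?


|z - z0| = r is a circle with center z0 and radius r.
Center = (-3, -6), radius = 4

Circle with center (-3, -6) and radius 4


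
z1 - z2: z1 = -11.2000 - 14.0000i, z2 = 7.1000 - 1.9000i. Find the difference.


Real: -11.2 - 7.1 = -18.3
Imag: -14 + 1.9 = -12.1

-18.3000 - 12.1000i


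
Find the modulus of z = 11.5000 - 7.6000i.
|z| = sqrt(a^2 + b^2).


|z| = sqrt(11.5^2 + (-7.6)^2) = sqrt(132.25 + 57.76) = sqrt(190.01) = 13.7844

|z| = 13.7844


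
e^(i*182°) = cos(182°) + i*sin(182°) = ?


cos(182°) = -0.9994
sin(182°) = -0.0349

e^(i*182°) = -0.9994 - 0.0349i


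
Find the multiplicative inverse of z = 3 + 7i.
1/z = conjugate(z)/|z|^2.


|z|^2 = 9+49 = 58
1/z = (3 - 7i)/58

1/z = 0.0517 - 0.1207i


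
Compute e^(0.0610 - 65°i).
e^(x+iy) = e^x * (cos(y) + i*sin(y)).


e^0.0610 = 1.0629
cos(-65°) = 0.4226
sin(-65°) = -0.9063
Real = 1.0629*0.4226 = 0.4492
Imag = 1.0629*(-0.9063) = -0.9633

0.4492 - 0.9633i


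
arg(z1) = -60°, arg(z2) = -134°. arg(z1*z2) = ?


arg(z1*z2) = -60° - 134° = -194°
Normalized to (-180°, 180°]: 166°

166°


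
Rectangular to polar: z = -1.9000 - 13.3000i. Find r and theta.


r = sqrt(3.61+176.89) = sqrt(180.5) = 13.4350
theta = atan2(-13.3, -1.9) = -98.1301 degrees

r = 13.4350, theta = -98.1301 degrees


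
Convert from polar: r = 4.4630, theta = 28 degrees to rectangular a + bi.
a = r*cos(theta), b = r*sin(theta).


a = 4.4630*cos(28°) = 4.4630*0.88295 = 3.9406
b = 4.4630*sin(28°) = 4.4630*0.469472 = 2.0953

3.9406 + 2.0953i


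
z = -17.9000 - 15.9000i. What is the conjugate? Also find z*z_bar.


z_bar = -17.9000 + 15.9000i
z*z_bar = (-17.9)^2 + (-15.9)^2 = 320.41 + 252.81 = 573.22

z_bar = -17.9000 + 15.9000i, z*z_bar = 573.22


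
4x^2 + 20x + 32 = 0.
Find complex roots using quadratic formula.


disc = 20^2 - 4*4*32 = 400 - 512 = -112
sqrt(|disc|) = sqrt(112) = 10.5830
Real part = -20/(2*4) = -2.5000
Imag part = 10.5830/(2*4) = 1.3229

-2.5000 ± 1.3229i


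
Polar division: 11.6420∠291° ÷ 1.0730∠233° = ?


r = 11.6420 / 1.0730 = 10.8500
theta = 291° - 233° = 58° = 58° (mod 360)

10.8500 cis(58°)


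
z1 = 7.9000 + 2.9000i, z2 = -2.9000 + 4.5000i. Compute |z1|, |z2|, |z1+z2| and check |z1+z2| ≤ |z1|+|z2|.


|z1| = sqrt(7.9^2 + 2.9^2) = sqrt(70.82) = 8.4155
|z2| = sqrt((-2.9)^2 + 4.5^2) = sqrt(28.66) = 5.3535
z1+z2 = 5.0000 + 7.4000i
|z1+z2| = sqrt(79.76) = 8.9308
|z1|+|z2| = 8.4155 + 5.3535 = 13.7690

|z1+z2| = 8.9308 ≤ |z1|+|z2| = 13.7690 (verified)


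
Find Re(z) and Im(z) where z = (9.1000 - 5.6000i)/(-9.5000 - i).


Multiply by conjugate: (9.1000 - 5.6000i)(-9.5000 + i) / ((-9.5)^2 + (-1)^2)
Numerator real = 9.1*(-9.5) - (5.6)*(-1) = -80.85
Numerator imag = -5.6*(-9.5) - 9.1*(-1) = 62.3
Denominator = 91.25
Re(z) = -80.85/91.25 = -0.8860
Im(z) = 62.3/91.25 = 0.6827

Re(z) = -0.8860, Im(z) = 0.6827


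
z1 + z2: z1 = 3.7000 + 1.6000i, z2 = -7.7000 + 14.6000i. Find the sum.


Real: 3.7 - 7.7 = -4
Imag: 1.6 + 14.6 = 16.2

-4.0000 + 16.2000i


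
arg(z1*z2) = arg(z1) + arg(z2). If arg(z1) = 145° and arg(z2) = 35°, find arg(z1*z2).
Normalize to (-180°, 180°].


arg(z1*z2) = 145° + 35° = 180°
Normalized to (-180°, 180°]: 180°

180°


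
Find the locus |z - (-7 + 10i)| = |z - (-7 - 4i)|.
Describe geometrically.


Equal distances means the locus is the perpendicular bisector of z1 and z2.
Midpoint = ((-7+(-7))/2, (10+(-4))/2) = (-7.0000, 3.0000)

Perpendicular bisector through (-7.0000, 3.0000)


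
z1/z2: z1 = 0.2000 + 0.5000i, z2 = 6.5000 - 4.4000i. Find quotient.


Conjugate of z2 = 6.5000 + 4.4000i
Numerator: (0.2000 + 0.5000i)(6.5000 + 4.4000i) = -0.9000 + 4.1300i
Denominator: 6.5^2 + (-4.4)^2 = 61.61
Result = (-0.9000 + 4.1300i)/61.61

-0.0146 + 0.0670i


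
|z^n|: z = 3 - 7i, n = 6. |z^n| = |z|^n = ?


|z| = sqrt(9+49) = sqrt(58) = 7.6158
|z^6| = |z|^6 = (sqrt(58))^6 = 58^3 = 195112

|z^6| = 195112


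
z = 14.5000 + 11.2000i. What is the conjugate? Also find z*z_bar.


z_bar = 14.5000 - 11.2000i
z*z_bar = 14.5^2 + 11.2^2 = 210.25 + 125.44 = 335.69

z_bar = 14.5000 - 11.2000i, z*z_bar = 335.69


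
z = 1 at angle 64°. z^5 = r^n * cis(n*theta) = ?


r^5 = 1^5 = 1
n*theta = 5*64° = 320° = 320° (mod 360)
a = 1*cos(320°) = 0.7660
b = 1*sin(320°) = -0.6428

1 cis(320°) = 0.7660 - 0.6428i


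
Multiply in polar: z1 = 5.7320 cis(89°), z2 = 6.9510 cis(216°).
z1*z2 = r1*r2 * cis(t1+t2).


r = 5.7320 * 6.9510 = 39.8431
theta = 89° + 216° = 305° = 305° (mod 360)

39.8431 cis(305°)


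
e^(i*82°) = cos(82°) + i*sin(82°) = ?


cos(82°) = 0.1392
sin(82°) = 0.9903

e^(i*82°) = 0.1392 + 0.9903i


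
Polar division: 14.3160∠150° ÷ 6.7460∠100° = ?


r = 14.3160 / 6.7460 = 2.1221
theta = 150° - 100° = 50° = 50° (mod 360)

2.1221 cis(50°)


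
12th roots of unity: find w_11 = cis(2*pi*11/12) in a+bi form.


Angle = 360*11/12 = 330°
a = cos(330°) = 0.8660
b = sin(330°) = -0.5000

0.8660 - 0.5000i


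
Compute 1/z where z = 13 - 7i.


|z|^2 = 169+49 = 218
1/z = (13 + 7i)/218

1/z = 0.0596 + 0.0321i


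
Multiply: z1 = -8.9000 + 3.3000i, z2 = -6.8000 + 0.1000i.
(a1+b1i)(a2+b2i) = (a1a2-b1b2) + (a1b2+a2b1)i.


Real = -8.9*(-6.8) - 3.3*0.1 = 60.52 - 0.33 = 60.19
Imag = -8.9*0.1 - (6.8)*3.3 = -0.89 - (22.44) = -23.33

60.1900 - 23.3300i


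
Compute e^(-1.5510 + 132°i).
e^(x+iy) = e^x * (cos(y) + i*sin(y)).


e^-1.5510 = 0.21204
cos(132°) = -0.6691
sin(132°) = 0.7431
Real = 0.21204*(-0.6691) = -0.1419
Imag = 0.21204*0.7431 = 0.1576

-0.1419 + 0.1576i


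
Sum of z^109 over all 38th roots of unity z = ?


The roots are w_k = w^k with w = e^(2*pi*i/38), and (w^k)^109 = (w^109)^k.
So S = 1 + u + u^2 + ... + u^(37) with u = w^109.
109 = 2*38 + 33, so 109 is not a multiple of 38: u = (w^38)^2 * w^33 = w^33 ≠ 1 (w is a primitive 38th root), while u^38 = (w^38)^109 = 1.
Geometric series: S = (1 - u^38)/(1 - u) = (1 - 1)/(1 - u) = 0

S = 0


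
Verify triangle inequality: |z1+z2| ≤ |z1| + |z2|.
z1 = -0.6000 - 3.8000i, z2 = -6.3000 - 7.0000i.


|z1| = sqrt((-0.6)^2 + (-3.8)^2) = sqrt(14.8) = 3.8471
|z2| = sqrt((-6.3)^2 + (-7)^2) = sqrt(88.69) = 9.4175
z1+z2 = -6.9000 - 10.8000i
|z1+z2| = sqrt(164.25) = 12.8160
|z1|+|z2| = 3.8471 + 9.4175 = 13.2646

|z1+z2| = 12.8160 ≤ |z1|+|z2| = 13.2646 (verified)


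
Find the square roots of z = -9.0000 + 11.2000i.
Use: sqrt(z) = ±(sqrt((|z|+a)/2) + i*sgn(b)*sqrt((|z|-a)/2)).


|z| = sqrt(81+125.44) = 14.3680
sqrt((|z|+a)/2) = sqrt((14.3680+(-9))/2) = sqrt(2.6840) = 1.6383
sqrt((|z|-a)/2) = sqrt((14.3680-(-9))/2) = sqrt(11.6840) = 3.4182

±(1.6383 + 3.4182i) i.e. 1.6383 + 3.4182i and -1.6383 - 3.4182i


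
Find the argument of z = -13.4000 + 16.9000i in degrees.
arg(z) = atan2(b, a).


Re = -13.4, Im = 16.9
arg = atan2(16.9, -13.4) = 128.4109 degrees

arg(z) = 128.4109 degrees


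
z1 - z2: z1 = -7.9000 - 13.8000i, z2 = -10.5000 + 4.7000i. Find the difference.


Real: -7.9 + 10.5 = 2.6
Imag: -13.8 - 4.7 = -18.5

2.6000 - 18.5000i


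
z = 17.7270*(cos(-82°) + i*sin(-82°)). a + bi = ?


a = 17.7270*cos(-82°) = 17.7270*0.13917 = 2.4671
b = 17.7270*sin(-82°) = 17.7270*(-0.99027) = -17.5545

2.4671 - 17.5545i


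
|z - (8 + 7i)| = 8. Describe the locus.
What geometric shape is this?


|z - z0| = r is a circle with center z0 and radius r.
Center = (8, 7), radius = 8

Circle with center (8, 7) and radius 8


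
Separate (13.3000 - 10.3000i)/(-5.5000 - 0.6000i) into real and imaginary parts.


Multiply by conjugate: (13.3000 - 10.3000i)(-5.5000 + 0.6000i) / ((-5.5)^2 + (-0.6)^2)
Numerator real = 13.3*(-5.5) - (10.3)*(-0.6) = -66.97
Numerator imag = -10.3*(-5.5) - 13.3*(-0.6) = 64.63
Denominator = 30.61
Re(z) = -66.97/30.61 = -2.1878
Im(z) = 64.63/30.61 = 2.1114

Re(z) = -2.1878, Im(z) = 2.1114


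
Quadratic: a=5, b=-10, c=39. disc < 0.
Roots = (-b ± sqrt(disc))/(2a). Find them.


disc = (-10)^2 - 4*5*39 = 100 - 780 = -680
sqrt(|disc|) = sqrt(680) = 26.0768
Real part = 10/(2*5) = 1.0000
Imag part = 26.0768/(2*5) = 2.6077

1.0000 ± 2.6077i


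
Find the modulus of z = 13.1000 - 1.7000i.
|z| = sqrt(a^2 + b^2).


|z| = sqrt(13.1^2 + (-1.7)^2) = sqrt(171.61 + 2.89) = sqrt(174.5) = 13.2098

|z| = 13.2098


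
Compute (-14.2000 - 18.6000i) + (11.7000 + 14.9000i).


Real: -14.2 + 11.7 = -2.5
Imag: -18.6 + 14.9 = -3.7

-2.5000 - 3.7000i


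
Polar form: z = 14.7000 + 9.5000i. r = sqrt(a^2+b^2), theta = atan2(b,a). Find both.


r = sqrt(216.09+90.25) = sqrt(306.34) = 17.5026
theta = atan2(9.5, 14.7) = 32.8729 degrees

r = 17.5026, theta = 32.8729 degrees


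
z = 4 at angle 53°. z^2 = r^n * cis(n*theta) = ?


r^2 = 4^2 = 16
n*theta = 2*53° = 106° = 106° (mod 360)
a = 16*cos(106°) = -4.4102
b = 16*sin(106°) = 15.3802

16 cis(106°) = -4.4102 + 15.3802i


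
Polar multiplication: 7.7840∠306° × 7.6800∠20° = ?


r = 7.7840 * 7.6800 = 59.7811
theta = 306° + 20° = 326° = 326° (mod 360)

59.7811 cis(326°)


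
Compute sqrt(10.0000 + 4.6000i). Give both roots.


|z| = sqrt(100+21.16) = 11.0073
sqrt((|z|+a)/2) = sqrt((11.0073+10)/2) = sqrt(10.5036) = 3.2409
sqrt((|z|-a)/2) = sqrt((11.0073-10)/2) = sqrt(0.5036) = 0.7097

±(3.2409 + 0.7097i) i.e. 3.2409 + 0.7097i and -3.2409 - 0.7097i


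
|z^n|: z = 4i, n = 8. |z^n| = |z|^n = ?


|z| = sqrt(0+16) = sqrt(16) = 4
|z^8| = |z|^8 = 4^8 = 65536

|z^8| = 65536


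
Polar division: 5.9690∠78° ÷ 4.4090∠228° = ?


r = 5.9690 / 4.4090 = 1.3538
theta = 78° - 228° = -150° = 210° (mod 360)

1.3538 cis(210°)


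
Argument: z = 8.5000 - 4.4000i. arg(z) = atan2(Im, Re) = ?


Re = 8.5, Im = -4.4
arg = atan2(-4.4, 8.5) = -27.3682 degrees

arg(z) = -27.3682 degrees


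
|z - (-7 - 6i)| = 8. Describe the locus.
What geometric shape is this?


|z - z0| = r is a circle with center z0 and radius r.
Center = (-7, -6), radius = 8

Circle with center (-7, -6) and radius 8


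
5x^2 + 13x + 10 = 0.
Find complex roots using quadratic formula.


disc = 13^2 - 4*5*10 = 169 - 200 = -31
sqrt(|disc|) = sqrt(31) = 5.5678
Real part = -13/(2*5) = -1.3000
Imag part = 5.5678/(2*5) = 0.5568

-1.3000 ± 0.5568i


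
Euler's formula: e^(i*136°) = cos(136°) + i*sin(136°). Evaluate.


cos(136°) = -0.7193
sin(136°) = 0.6947

e^(i*136°) = -0.7193 + 0.6947i


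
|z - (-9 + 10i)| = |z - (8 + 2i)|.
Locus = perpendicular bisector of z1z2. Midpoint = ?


Equal distances means the locus is the perpendicular bisector of z1 and z2.
Midpoint = ((-9+8)/2, (10+2)/2) = (-0.5000, 6.0000)

Perpendicular bisector through (-0.5000, 6.0000)


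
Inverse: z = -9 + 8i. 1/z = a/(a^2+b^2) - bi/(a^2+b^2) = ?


|z|^2 = 81+64 = 145
1/z = (-9 - 8i)/145

1/z = -0.0621 - 0.0552i


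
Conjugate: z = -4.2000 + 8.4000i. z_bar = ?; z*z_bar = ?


z_bar = -4.2000 - 8.4000i
z*z_bar = (-4.2)^2 + 8.4^2 = 17.64 + 70.56 = 88.2

z_bar = -4.2000 - 8.4000i, z*z_bar = 88.2


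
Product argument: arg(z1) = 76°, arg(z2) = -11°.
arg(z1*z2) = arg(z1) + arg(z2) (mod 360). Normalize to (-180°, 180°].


arg(z1*z2) = 76° - 11° = 65°
Normalized to (-180°, 180°]: 65°

65°


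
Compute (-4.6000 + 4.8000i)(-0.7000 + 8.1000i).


Real = -4.6*(-0.7) - 4.8*8.1 = 3.22 - 38.88 = -35.66
Imag = -4.6*8.1 - (0.7)*4.8 = -37.26 - (3.36) = -40.62

-35.6600 - 40.6200i


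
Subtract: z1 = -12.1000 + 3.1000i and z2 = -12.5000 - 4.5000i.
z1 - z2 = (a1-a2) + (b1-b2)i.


Real: -12.1 + 12.5 = 0.4
Imag: 3.1 + 4.5 = 7.6

0.4000 + 7.6000i


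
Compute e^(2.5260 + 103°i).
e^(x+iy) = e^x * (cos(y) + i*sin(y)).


e^2.5260 = 12.5034
cos(103°) = -0.224951
sin(103°) = 0.97437
Real = 12.5034*(-0.224951) = -2.8127
Imag = 12.5034*0.97437 = 12.1829

-2.8127 + 12.1829i


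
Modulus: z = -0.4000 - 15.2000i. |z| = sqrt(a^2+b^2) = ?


|z| = sqrt((-0.4)^2 + (-15.2)^2) = sqrt(0.16 + 231.04) = sqrt(231.2) = 15.2053

|z| = 15.2053


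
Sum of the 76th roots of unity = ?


The sum of all 76th roots of unity is 0.
Geometric series: (1 - w^76)/(1 - w) = (1-1)/(1-w) = 0 since w^76 = 1, w ≠ 1.
Alternatively: coefficient of z^75 in z^76 - 1 is 0.

0


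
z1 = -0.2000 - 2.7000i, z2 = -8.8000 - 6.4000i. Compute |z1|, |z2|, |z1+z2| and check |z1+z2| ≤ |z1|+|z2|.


|z1| = sqrt((-0.2)^2 + (-2.7)^2) = sqrt(7.33) = 2.7074
|z2| = sqrt((-8.8)^2 + (-6.4)^2) = sqrt(118.4) = 10.8812
z1+z2 = -9.0000 - 9.1000i
|z1+z2| = sqrt(163.81) = 12.7988
|z1|+|z2| = 2.7074 + 10.8812 = 13.5886

|z1+z2| = 12.7988 ≤ |z1|+|z2| = 13.5886 (verified)


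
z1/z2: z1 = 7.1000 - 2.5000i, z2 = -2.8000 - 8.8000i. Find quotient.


Conjugate of z2 = -2.8000 + 8.8000i
Numerator: (7.1000 - 2.5000i)(-2.8000 + 8.8000i) = 2.1200 + 69.4800i
Denominator: (-2.8)^2 + (-8.8)^2 = 85.28
Result = (2.1200 + 69.4800i)/85.28

0.0249 + 0.8147i


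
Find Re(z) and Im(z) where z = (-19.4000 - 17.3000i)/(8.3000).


Multiply by conjugate: (-19.4000 - 17.3000i)(8.3000) / (8.3^2 + 0^2)
Numerator real = -19.4*8.3 - (17.3)*0 = -161.02
Numerator imag = -17.3*8.3 - (-19.4)*0 = -143.59
Denominator = 68.89
Re(z) = -161.02/68.89 = -2.3373
Im(z) = -143.59/68.89 = -2.0843

Re(z) = -2.3373, Im(z) = -2.0843


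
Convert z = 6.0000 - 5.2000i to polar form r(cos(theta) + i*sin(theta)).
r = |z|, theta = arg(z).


r = sqrt(36+27.04) = sqrt(63.04) = 7.9398
theta = atan2(-5.2, 6) = -40.9144 degrees

r = 7.9398, theta = -40.9144 degrees


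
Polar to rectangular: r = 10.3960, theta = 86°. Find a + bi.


a = 10.3960*cos(86°) = 10.3960*0.06976 = 0.7252
b = 10.3960*sin(86°) = 10.3960*0.997564 = 10.3707

0.7252 + 10.3707i


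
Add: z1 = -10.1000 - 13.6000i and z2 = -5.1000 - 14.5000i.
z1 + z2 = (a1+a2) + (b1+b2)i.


Real: -10.1 - 5.1 = -15.2
Imag: -13.6 - 14.5 = -28.1

-15.2000 - 28.1000i


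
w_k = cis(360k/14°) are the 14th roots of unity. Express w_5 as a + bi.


Angle = 360*5/14 = 128.5714°
a = cos(128.5714°) = -0.6235
b = sin(128.5714°) = 0.7818

-0.6235 + 0.7818i


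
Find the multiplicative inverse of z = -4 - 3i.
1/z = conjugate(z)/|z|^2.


|z|^2 = 16+9 = 25
1/z = (-4 + 3i)/25

1/z = -0.1600 + 0.1200i


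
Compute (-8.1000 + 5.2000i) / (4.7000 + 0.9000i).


Conjugate of z2 = 4.7000 - 0.9000i
Numerator: (-8.1000 + 5.2000i)(4.7000 - 0.9000i) = -33.3900 + 31.7300i
Denominator: 4.7^2 + 0.9^2 = 22.9
Result = (-33.3900 + 31.7300i)/22.9

-1.4581 + 1.3856i


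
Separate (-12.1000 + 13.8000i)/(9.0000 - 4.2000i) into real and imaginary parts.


Multiply by conjugate: (-12.1000 + 13.8000i)(9.0000 + 4.2000i) / (9^2 + (-4.2)^2)
Numerator real = -12.1*9 + 13.8*(-4.2) = -166.86
Numerator imag = 13.8*9 - (-12.1)*(-4.2) = 73.38
Denominator = 98.64
Re(z) = -166.86/98.64 = -1.6916
Im(z) = 73.38/98.64 = 0.7439

Re(z) = -1.6916, Im(z) = 0.7439


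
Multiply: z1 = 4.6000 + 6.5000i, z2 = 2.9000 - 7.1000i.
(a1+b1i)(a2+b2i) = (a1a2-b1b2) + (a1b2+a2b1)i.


Real = 4.6*2.9 - 6.5*(-7.1) = 13.34 - (-46.15) = 59.49
Imag = 4.6*(-7.1) + 2.9*6.5 = -32.66 + 18.85 = -13.81

59.4900 - 13.8100i


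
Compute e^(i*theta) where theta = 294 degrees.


cos(294°) = 0.4067
sin(294°) = -0.9135

e^(i*294°) = 0.4067 - 0.9135i


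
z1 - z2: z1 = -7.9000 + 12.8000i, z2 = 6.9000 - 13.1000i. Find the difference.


Real: -7.9 - 6.9 = -14.8
Imag: 12.8 + 13.1 = 25.9

-14.8000 + 25.9000i


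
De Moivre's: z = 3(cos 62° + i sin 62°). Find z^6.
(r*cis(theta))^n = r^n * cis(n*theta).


r^6 = 3^6 = 729
n*theta = 6*62° = 372° = 12° (mod 360)
a = 729*cos(12°) = 713.0696
b = 729*sin(12°) = 151.5676

729 cis(12°) = 713.0696 + 151.5676i


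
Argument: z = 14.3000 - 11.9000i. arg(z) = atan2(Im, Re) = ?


Re = 14.3, Im = -11.9
arg = atan2(-11.9, 14.3) = -39.7661 degrees

arg(z) = -39.7661 degrees


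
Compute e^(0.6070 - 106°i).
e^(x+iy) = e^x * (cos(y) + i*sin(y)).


e^0.6070 = 1.8349
cos(-106°) = -0.27564
sin(-106°) = -0.96126
Real = 1.8349*(-0.27564) = -0.5058
Imag = 1.8349*(-0.96126) = -1.7638

-0.5058 - 1.7638i


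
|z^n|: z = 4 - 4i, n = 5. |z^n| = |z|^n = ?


|z| = sqrt(16+16) = sqrt(32) = 5.6569
|z^5| = |z|^5 = (sqrt(32))^5 = 32^2 * sqrt(32) = 1024*sqrt(32)

|z^5| = 1024*sqrt(32) ≈ 5792.6188


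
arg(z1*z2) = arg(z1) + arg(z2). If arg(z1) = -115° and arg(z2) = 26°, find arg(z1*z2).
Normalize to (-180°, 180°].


arg(z1*z2) = -115° + 26° = -89°
Normalized to (-180°, 180°]: -89°

-89°


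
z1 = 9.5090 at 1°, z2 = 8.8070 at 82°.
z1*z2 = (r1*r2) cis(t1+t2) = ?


r = 9.5090 * 8.8070 = 83.7458
theta = 1° + 82° = 83° = 83° (mod 360)

83.7458 cis(83°)


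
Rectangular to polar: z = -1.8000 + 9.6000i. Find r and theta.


r = sqrt(3.24+92.16) = sqrt(95.4) = 9.7673
theta = atan2(9.6, -1.8) = 100.6197 degrees

r = 9.7673, theta = 100.6197 degrees


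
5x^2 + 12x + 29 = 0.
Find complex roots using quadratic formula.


disc = 12^2 - 4*5*29 = 144 - 580 = -436
sqrt(|disc|) = sqrt(436) = 20.8806
Real part = -12/(2*5) = -1.2000
Imag part = 20.8806/(2*5) = 2.0881

-1.2000 ± 2.0881i


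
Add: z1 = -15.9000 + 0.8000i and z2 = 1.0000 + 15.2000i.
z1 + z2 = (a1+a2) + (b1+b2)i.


Real: -15.9 + 1 = -14.9
Imag: 0.8 + 15.2 = 16

-14.9000 + 16.0000i


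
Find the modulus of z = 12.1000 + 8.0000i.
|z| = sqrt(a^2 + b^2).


|z| = sqrt(12.1^2 + 8^2) = sqrt(146.41 + 64) = sqrt(210.41) = 14.5055

|z| = 14.5055


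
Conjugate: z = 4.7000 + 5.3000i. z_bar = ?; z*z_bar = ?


z_bar = 4.7000 - 5.3000i
z*z_bar = 4.7^2 + 5.3^2 = 22.09 + 28.09 = 50.18

z_bar = 4.7000 - 5.3000i, z*z_bar = 50.18


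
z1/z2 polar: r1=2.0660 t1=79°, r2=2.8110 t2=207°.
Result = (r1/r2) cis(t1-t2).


r = 2.0660 / 2.8110 = 0.7350
theta = 79° - 207° = -128° = 232° (mod 360)

0.7350 cis(232°)


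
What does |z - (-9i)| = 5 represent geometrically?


|z - z0| = r is a circle with center z0 and radius r.
Center = (0, -9), radius = 5

Circle with center (0, -9) and radius 5


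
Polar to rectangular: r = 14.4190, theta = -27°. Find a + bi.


a = 14.4190*cos(-27°) = 14.4190*0.891007 = 12.8474
b = 14.4190*sin(-27°) = 14.4190*(-0.45399) = -6.5461

12.8474 - 6.5461i


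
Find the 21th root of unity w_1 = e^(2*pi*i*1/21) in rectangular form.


Angle = 360*1/21 = 17.1429°
a = cos(17.1429°) = 0.9556
b = sin(17.1429°) = 0.2948

0.9556 + 0.2948i


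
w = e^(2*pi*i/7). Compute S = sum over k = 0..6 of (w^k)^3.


The roots are w_k = w^k with w = e^(2*pi*i/7), and (w^k)^3 = (w^3)^k.
So S = 1 + u + u^2 + ... + u^(6) with u = w^3.
3 = 0*7 + 3, so 3 is not a multiple of 7: u = w^3 ≠ 1 (w is a primitive 7th root), while u^7 = (w^7)^3 = 1.
Geometric series: S = (1 - u^7)/(1 - u) = (1 - 1)/(1 - u) = 0

S = 0


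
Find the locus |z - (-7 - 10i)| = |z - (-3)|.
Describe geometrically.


Equal distances means the locus is the perpendicular bisector of z1 and z2.
Midpoint = ((-7+(-3))/2, (-10+0)/2) = (-5.0000, -5.0000)

Perpendicular bisector through (-5.0000, -5.0000)


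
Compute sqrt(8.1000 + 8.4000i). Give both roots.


|z| = sqrt(65.61+70.56) = 11.6692
sqrt((|z|+a)/2) = sqrt((11.6692+8.1)/2) = sqrt(9.8846) = 3.1440
sqrt((|z|-a)/2) = sqrt((11.6692-8.1)/2) = sqrt(1.7846) = 1.3359

±(3.1440 + 1.3359i) i.e. 3.1440 + 1.3359i and -3.1440 - 1.3359i


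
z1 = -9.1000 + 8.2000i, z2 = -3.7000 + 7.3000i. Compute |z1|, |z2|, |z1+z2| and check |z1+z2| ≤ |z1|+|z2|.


|z1| = sqrt((-9.1)^2 + 8.2^2) = sqrt(150.05) = 12.2495
|z2| = sqrt((-3.7)^2 + 7.3^2) = sqrt(66.98) = 8.1841
z1+z2 = -12.8000 + 15.5000i
|z1+z2| = sqrt(404.09) = 20.1020
|z1|+|z2| = 12.2495 + 8.1841 = 20.4336

|z1+z2| = 20.1020 ≤ |z1|+|z2| = 20.4336 (verified)


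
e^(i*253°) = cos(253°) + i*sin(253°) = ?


cos(253°) = -0.2924
sin(253°) = -0.9563

e^(i*253°) = -0.2924 - 0.9563i


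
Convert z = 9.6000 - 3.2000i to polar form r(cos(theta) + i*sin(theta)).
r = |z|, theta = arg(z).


r = sqrt(92.16+10.24) = sqrt(102.4) = 10.1193
theta = atan2(-3.2, 9.6) = -18.4349 degrees

r = 10.1193, theta = -18.4349 degrees


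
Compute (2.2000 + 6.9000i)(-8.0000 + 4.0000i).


Real = 2.2*(-8) - 6.9*4 = -17.6 - 27.6 = -45.2
Imag = 2.2*4 - (8)*6.9 = 8.8 - (55.2) = -46.4

-45.2000 - 46.4000i


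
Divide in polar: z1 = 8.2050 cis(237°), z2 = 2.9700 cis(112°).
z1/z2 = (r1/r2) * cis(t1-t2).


r = 8.2050 / 2.9700 = 2.7626
theta = 237° - 112° = 125° = 125° (mod 360)

2.7626 cis(125°)


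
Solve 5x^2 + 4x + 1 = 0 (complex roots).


disc = 4^2 - 4*5*1 = 16 - 20 = -4
sqrt(|disc|) = sqrt(4) = 2.0000
Real part = -4/(2*5) = -0.4000
Imag part = 2.0000/(2*5) = 0.2000

-0.4000 ± 0.2000i


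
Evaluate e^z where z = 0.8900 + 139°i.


e^0.8900 = 2.4351
cos(139°) = -0.7547
sin(139°) = 0.65606
Real = 2.4351*(-0.7547) = -1.8378
Imag = 2.4351*0.65606 = 1.5976

-1.8378 + 1.5976i


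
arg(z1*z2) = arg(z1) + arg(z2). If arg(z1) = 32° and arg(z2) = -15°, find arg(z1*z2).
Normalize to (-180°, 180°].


arg(z1*z2) = 32° - 15° = 17°
Normalized to (-180°, 180°]: 17°

17°


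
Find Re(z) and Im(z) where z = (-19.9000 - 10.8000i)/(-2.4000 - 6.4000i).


Multiply by conjugate: (-19.9000 - 10.8000i)(-2.4000 + 6.4000i) / ((-2.4)^2 + (-6.4)^2)
Numerator real = -19.9*(-2.4) - (10.8)*(-6.4) = 116.88
Numerator imag = -10.8*(-2.4) - (-19.9)*(-6.4) = -101.44
Denominator = 46.72
Re(z) = 116.88/46.72 = 2.5017
Im(z) = -101.44/46.72 = -2.1712

Re(z) = 2.5017, Im(z) = -2.1712


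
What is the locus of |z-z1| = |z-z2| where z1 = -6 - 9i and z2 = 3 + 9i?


Equal distances means the locus is the perpendicular bisector of z1 and z2.
Midpoint = ((-6+3)/2, (-9+9)/2) = (-1.5000, 0)

Perpendicular bisector through (-1.5000, 0)


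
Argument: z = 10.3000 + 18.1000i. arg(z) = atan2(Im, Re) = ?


Re = 10.3, Im = 18.1
arg = atan2(18.1, 10.3) = 60.3575 degrees

arg(z) = 60.3575 degrees


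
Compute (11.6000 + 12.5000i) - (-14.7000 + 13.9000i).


Real: 11.6 + 14.7 = 26.3
Imag: 12.5 - 13.9 = -1.4

26.3000 - 1.4000i


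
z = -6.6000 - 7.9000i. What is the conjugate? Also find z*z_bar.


z_bar = -6.6000 + 7.9000i
z*z_bar = (-6.6)^2 + (-7.9)^2 = 43.56 + 62.41 = 105.97

z_bar = -6.6000 + 7.9000i, z*z_bar = 105.97


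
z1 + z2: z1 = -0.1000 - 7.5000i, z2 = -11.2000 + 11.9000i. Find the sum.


Real: -0.1 - 11.2 = -11.3
Imag: -7.5 + 11.9 = 4.4

-11.3000 + 4.4000i


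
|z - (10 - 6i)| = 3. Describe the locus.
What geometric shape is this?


|z - z0| = r is a circle with center z0 and radius r.
Center = (10, -6), radius = 3

Circle with center (10, -6) and radius 3


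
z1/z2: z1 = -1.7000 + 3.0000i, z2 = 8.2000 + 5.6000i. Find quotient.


Conjugate of z2 = 8.2000 - 5.6000i
Numerator: (-1.7000 + 3.0000i)(8.2000 - 5.6000i) = 2.8600 + 34.1200i
Denominator: 8.2^2 + 5.6^2 = 98.6
Result = (2.8600 + 34.1200i)/98.6

0.0290 + 0.3460i


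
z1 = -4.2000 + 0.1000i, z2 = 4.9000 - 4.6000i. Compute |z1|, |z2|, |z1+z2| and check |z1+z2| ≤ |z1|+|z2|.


|z1| = sqrt((-4.2)^2 + 0.1^2) = sqrt(17.65) = 4.2012
|z2| = sqrt(4.9^2 + (-4.6)^2) = sqrt(45.17) = 6.7209
z1+z2 = 0.7000 - 4.5000i
|z1+z2| = sqrt(20.74) = 4.5541
|z1|+|z2| = 4.2012 + 6.7209 = 10.9221

|z1+z2| = 4.5541 ≤ |z1|+|z2| = 10.9221 (verified)


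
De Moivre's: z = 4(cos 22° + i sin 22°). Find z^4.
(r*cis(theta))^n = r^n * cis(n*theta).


r^4 = 4^4 = 256
n*theta = 4*22° = 88° = 88° (mod 360)
a = 256*cos(88°) = 8.9343
b = 256*sin(88°) = 255.8441

256 cis(88°) = 8.9343 + 255.8441i


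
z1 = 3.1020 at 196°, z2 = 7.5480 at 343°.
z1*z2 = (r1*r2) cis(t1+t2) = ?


r = 3.1020 * 7.5480 = 23.4139
theta = 196° + 343° = 539° = 179° (mod 360)

23.4139 cis(179°)


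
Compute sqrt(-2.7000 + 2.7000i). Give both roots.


|z| = sqrt(7.29+7.29) = 3.8184
sqrt((|z|+a)/2) = sqrt((3.8184+(-2.7))/2) = sqrt(0.5592) = 0.7478
sqrt((|z|-a)/2) = sqrt((3.8184-(-2.7))/2) = sqrt(3.2592) = 1.8053

±(0.7478 + 1.8053i) i.e. 0.7478 + 1.8053i and -0.7478 - 1.8053i


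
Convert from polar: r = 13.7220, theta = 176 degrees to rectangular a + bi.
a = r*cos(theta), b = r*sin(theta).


a = 13.7220*cos(176°) = 13.7220*(-0.997564) = -13.6886
b = 13.7220*sin(176°) = 13.7220*0.06976 = 0.9572

-13.6886 + 0.9572i


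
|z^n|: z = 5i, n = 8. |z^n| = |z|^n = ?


|z| = sqrt(0+25) = sqrt(25) = 5
|z^8| = |z|^8 = 5^8 = 390625

|z^8| = 390625


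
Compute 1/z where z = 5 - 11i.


|z|^2 = 25+121 = 146
1/z = (5 + 11i)/146

1/z = 0.0342 + 0.0753i


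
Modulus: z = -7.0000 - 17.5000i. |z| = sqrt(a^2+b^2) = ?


|z| = sqrt((-7)^2 + (-17.5)^2) = sqrt(49 + 306.25) = sqrt(355.25) = 18.8481

|z| = 18.8481


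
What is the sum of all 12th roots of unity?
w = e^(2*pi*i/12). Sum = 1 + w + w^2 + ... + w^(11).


The sum of all 12th roots of unity is 0.
Geometric series: (1 - w^12)/(1 - w) = (1-1)/(1-w) = 0 since w^12 = 1, w ≠ 1.
Alternatively: coefficient of z^11 in z^12 - 1 is 0.

0


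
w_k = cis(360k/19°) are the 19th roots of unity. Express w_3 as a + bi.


Angle = 360*3/19 = 56.8421°
a = cos(56.8421°) = 0.5469
b = sin(56.8421°) = 0.8372

0.5469 + 0.8372i


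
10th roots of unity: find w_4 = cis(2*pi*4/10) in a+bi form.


Angle = 360*4/10 = 144°
a = cos(144°) = -0.8090
b = sin(144°) = 0.5878

-0.8090 + 0.5878i


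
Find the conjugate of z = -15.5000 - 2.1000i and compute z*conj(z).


z_bar = -15.5000 + 2.1000i
z*z_bar = (-15.5)^2 + (-2.1)^2 = 240.25 + 4.41 = 244.66

z_bar = -15.5000 + 2.1000i, z*z_bar = 244.66


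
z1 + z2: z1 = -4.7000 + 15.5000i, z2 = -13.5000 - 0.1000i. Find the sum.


Real: -4.7 - 13.5 = -18.2
Imag: 15.5 - 0.1 = 15.4

-18.2000 + 15.4000i


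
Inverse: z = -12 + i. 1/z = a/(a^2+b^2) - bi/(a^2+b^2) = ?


|z|^2 = 144+1 = 145
1/z = (-12 - 1i)/145

1/z = -0.0828 - 0.0069i


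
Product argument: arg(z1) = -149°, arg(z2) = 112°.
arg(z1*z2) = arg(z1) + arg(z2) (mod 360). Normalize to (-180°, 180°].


arg(z1*z2) = -149° + 112° = -37°
Normalized to (-180°, 180°]: -37°

-37°


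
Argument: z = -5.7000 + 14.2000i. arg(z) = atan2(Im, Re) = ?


Re = -5.7, Im = 14.2
arg = atan2(14.2, -5.7) = 111.8709 degrees

arg(z) = 111.8709 degrees


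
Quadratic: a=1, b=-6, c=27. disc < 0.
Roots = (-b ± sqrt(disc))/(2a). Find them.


disc = (-6)^2 - 4*1*27 = 36 - 108 = -72
sqrt(|disc|) = sqrt(72) = 8.4853
Real part = 6/(2*1) = 3.0000
Imag part = 8.4853/(2*1) = 4.2426

3.0000 ± 4.2426i


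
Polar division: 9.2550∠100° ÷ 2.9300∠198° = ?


r = 9.2550 / 2.9300 = 3.1587
theta = 100° - 198° = -98° = 262° (mod 360)

3.1587 cis(262°)


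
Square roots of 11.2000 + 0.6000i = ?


|z| = sqrt(125.44+0.36) = 11.2161
sqrt((|z|+a)/2) = sqrt((11.2161+11.2)/2) = sqrt(11.2080) = 3.3478
sqrt((|z|-a)/2) = sqrt((11.2161-11.2)/2) = sqrt(0.0080) = 0.0896

±(3.3478 + 0.0896i) i.e. 3.3478 + 0.0896i and -3.3478 - 0.0896i


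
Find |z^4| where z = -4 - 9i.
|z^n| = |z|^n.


|z| = sqrt(16+81) = sqrt(97) = 9.8489
|z^4| = |z|^4 = (sqrt(97))^4 = 97^2 = 9409

|z^4| = 9409


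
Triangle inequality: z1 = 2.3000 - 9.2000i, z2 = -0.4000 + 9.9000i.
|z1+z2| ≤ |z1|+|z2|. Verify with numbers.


|z1| = sqrt(2.3^2 + (-9.2)^2) = sqrt(89.93) = 9.4831
|z2| = sqrt((-0.4)^2 + 9.9^2) = sqrt(98.17) = 9.9081
z1+z2 = 1.9000 + 0.7000i
|z1+z2| = sqrt(4.1) = 2.0248
|z1|+|z2| = 9.4831 + 9.9081 = 19.3912

|z1+z2| = 2.0248 ≤ |z1|+|z2| = 19.3912 (verified)


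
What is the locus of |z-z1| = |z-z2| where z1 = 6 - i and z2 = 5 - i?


Equal distances means the locus is the perpendicular bisector of z1 and z2.
Midpoint = ((6+5)/2, (-1+(-1))/2) = (5.5000, -1.0000)

Perpendicular bisector through (5.5000, -1.0000)


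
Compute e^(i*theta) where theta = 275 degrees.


cos(275°) = 0.0872
sin(275°) = -0.9962

e^(i*275°) = 0.0872 - 0.9962i


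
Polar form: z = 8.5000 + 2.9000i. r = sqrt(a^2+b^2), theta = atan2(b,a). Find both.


r = sqrt(72.25+8.41) = sqrt(80.66) = 8.9811
theta = atan2(2.9, 8.5) = 18.8384 degrees

r = 8.9811, theta = 18.8384 degrees


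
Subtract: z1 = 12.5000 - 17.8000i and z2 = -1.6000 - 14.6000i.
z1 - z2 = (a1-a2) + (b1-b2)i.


Real: 12.5 + 1.6 = 14.1
Imag: -17.8 + 14.6 = -3.2

14.1000 - 3.2000i


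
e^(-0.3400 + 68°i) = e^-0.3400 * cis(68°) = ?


e^-0.3400 = 0.71177
cos(68°) = 0.3746
sin(68°) = 0.92718
Real = 0.71177*0.3746 = 0.2666
Imag = 0.71177*0.92718 = 0.6599

0.2666 + 0.6599i


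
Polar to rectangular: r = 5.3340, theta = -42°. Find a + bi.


a = 5.3340*cos(-42°) = 5.3340*0.74314 = 3.9639
b = 5.3340*sin(-42°) = 5.3340*(-0.66913) = -3.5691

3.9639 - 3.5691i


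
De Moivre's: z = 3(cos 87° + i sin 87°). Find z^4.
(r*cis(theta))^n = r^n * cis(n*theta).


r^4 = 3^4 = 81
n*theta = 4*87° = 348° = 348° (mod 360)
a = 81*cos(348°) = 79.2300
b = 81*sin(348°) = -16.8408

81 cis(348°) = 79.2300 - 16.8408i


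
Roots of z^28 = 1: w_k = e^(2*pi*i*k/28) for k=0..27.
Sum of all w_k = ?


The sum of all 28th roots of unity is 0.
Geometric series: (1 - w^28)/(1 - w) = (1-1)/(1-w) = 0 since w^28 = 1, w ≠ 1.
Alternatively: coefficient of z^27 in z^28 - 1 is 0.

0


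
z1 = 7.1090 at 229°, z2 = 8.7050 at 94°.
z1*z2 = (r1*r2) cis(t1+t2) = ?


r = 7.1090 * 8.7050 = 61.8838
theta = 229° + 94° = 323° = 323° (mod 360)

61.8838 cis(323°)


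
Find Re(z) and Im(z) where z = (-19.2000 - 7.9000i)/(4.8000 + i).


Multiply by conjugate: (-19.2000 - 7.9000i)(4.8000 - i) / (4.8^2 + 1^2)
Numerator real = -19.2*4.8 - (7.9)*1 = -100.06
Numerator imag = -7.9*4.8 - (-19.2)*1 = -18.72
Denominator = 24.04
Re(z) = -100.06/24.04 = -4.1622
Im(z) = -18.72/24.04 = -0.7787

Re(z) = -4.1622, Im(z) = -0.7787
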